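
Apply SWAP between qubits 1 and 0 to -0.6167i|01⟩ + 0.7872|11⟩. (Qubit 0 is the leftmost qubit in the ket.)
-0.6167i|10⟩ + 0.7872|11⟩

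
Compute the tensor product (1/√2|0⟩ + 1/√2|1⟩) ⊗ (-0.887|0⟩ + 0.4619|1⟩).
-0.6272|00⟩ + 0.3266|01⟩ - 0.6272|10⟩ + 0.3266|11⟩

amp(|b₁b₂…⟩) = product of the factor amplitudes for bits b₁, b₂, …; only kets whose every factor amplitude is nonzero survive.
|00⟩: (1/√2)(-0.887) = -0.6272
|01⟩: (1/√2)(0.4619) = 0.3266
|10⟩: (1/√2)(-0.887) = -0.6272
|11⟩: (1/√2)(0.4619) = 0.3266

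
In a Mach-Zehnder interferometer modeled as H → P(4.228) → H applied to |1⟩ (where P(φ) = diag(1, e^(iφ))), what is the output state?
(0.7328 + 0.4425i)|0⟩ + (0.2672 - 0.4425i)|1⟩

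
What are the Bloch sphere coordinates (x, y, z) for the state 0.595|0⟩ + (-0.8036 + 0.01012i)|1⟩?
(-0.9563, 0.01204, -0.2919)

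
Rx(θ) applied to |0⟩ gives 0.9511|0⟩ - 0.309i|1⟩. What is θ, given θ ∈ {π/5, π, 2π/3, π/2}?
π/5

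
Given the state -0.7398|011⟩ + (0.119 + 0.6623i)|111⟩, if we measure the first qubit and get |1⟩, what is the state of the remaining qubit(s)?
(0.1768 + 0.9842i)|11⟩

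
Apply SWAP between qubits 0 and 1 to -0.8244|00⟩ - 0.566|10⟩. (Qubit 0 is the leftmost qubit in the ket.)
-0.8244|00⟩ - 0.566|01⟩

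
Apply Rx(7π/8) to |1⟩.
-0.9808i|0⟩ + 0.1951|1⟩

Rx(7π/8) = [[cos(θ/2), −i·sin(θ/2)], [−i·sin(θ/2), cos(θ/2)]]; θ = 7π/8, cos(θ/2) ≈ 0.19509, sin(θ/2) ≈ 0.980785.
With a = amp(|0⟩) = 0 and b = amp(|1⟩) = 1:
new amp(|0⟩) = (0.19509)·a + (-0.980785i)·b = -0.9808i
new amp(|1⟩) = (-0.980785i)·a + (0.19509)·b = 0.1951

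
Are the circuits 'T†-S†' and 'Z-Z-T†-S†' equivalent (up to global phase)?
Yes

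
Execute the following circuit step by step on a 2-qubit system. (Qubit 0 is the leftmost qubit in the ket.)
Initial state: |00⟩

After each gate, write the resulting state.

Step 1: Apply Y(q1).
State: i|01⟩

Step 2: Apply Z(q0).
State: i|01⟩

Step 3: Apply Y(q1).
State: |00⟩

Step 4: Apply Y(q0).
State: i|10⟩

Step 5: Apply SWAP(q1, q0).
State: i|01⟩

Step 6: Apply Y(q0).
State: -|11⟩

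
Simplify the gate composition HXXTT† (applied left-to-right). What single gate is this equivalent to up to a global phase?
H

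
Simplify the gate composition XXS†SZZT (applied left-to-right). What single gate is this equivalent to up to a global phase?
T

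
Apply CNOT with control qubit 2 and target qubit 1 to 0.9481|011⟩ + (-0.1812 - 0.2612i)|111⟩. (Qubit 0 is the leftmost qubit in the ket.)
0.9481|001⟩ + (-0.1812 - 0.2612i)|101⟩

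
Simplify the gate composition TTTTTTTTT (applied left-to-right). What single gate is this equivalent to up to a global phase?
T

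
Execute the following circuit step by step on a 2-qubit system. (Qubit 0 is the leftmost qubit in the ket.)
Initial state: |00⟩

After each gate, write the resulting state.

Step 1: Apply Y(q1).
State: i|01⟩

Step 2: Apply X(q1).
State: i|00⟩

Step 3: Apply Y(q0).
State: -|10⟩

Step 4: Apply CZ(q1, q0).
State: -|10⟩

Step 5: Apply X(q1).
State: -|11⟩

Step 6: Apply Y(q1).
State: i|10⟩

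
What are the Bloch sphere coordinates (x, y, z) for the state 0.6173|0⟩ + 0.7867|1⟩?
(0.9713, 0, -0.2378)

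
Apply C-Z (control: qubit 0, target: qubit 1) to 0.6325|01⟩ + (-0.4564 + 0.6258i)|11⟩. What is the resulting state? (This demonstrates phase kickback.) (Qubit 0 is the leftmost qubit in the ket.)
0.6325|01⟩ + (0.4564 - 0.6258i)|11⟩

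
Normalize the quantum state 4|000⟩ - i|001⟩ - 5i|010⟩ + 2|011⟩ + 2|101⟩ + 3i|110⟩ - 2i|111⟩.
0.504|000⟩ - 0.126i|001⟩ - 0.6299i|010⟩ + 0.252|011⟩ + 0.252|101⟩ + (1/√7)i|110⟩ - 0.252i|111⟩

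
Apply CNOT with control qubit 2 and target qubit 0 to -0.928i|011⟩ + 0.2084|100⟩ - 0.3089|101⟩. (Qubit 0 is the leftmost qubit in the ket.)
-0.3089|001⟩ + 0.2084|100⟩ - 0.928i|111⟩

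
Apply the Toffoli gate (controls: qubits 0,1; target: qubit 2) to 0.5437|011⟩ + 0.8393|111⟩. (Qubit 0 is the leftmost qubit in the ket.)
0.5437|011⟩ + 0.8393|110⟩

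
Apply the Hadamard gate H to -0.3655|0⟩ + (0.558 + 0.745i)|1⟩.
(0.1361 + 0.5268i)|0⟩ + (-0.653 - 0.5268i)|1⟩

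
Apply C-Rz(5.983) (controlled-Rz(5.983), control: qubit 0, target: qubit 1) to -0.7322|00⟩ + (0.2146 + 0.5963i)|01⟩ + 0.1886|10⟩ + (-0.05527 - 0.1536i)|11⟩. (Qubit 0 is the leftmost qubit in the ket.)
-0.7322|00⟩ + (0.2146 + 0.5963i)|01⟩ + (-0.1865 - 0.0282i)|10⟩ + (0.07762 + 0.1436i)|11⟩

C-Rz(5.983) leaves the control-|0⟩ kets |00⟩, |01⟩ unchanged and applies Rz(5.983) to qubit 1 on the control-|1⟩ pair (|10⟩, |11⟩).
Rz(5.983) = [[e^(−iθ/2), 0], [0, e^(iθ/2)]] with e^(±iθ/2) = cos(θ/2) ± i·sin(θ/2); θ = 5.983, cos(θ/2) ≈ -0.988757, sin(θ/2) ≈ 0.14953.
With a = amp(|10⟩) = 0.1886 and b = amp(|11⟩) = (-0.05527 - 0.1536i):
new amp(|10⟩) = (-0.988757 - 0.14953i)·a = (-0.1865 - 0.0282i)
new amp(|11⟩) = (-0.988757 + 0.14953i)·b = (0.07762 + 0.1436i)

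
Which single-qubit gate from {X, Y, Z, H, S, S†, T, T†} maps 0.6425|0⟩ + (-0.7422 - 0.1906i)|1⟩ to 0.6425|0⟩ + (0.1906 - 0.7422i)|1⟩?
S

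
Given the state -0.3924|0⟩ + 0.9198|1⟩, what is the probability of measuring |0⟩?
0.154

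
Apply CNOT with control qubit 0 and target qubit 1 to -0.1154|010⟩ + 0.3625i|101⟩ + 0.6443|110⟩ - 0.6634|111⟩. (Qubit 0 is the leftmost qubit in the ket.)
-0.1154|010⟩ + 0.6443|100⟩ - 0.6634|101⟩ + 0.3625i|111⟩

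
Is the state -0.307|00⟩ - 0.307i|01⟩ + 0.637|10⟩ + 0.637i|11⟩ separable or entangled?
Separable

Writing the state as a|00⟩ + b|01⟩ + c|10⟩ + d|11⟩, it is a product state iff ad − bc = 0.
Here (a, b, c, d) = (-0.307, -0.307i, 0.637, 0.637i): ad − bc = (-0.307)(0.637i) − (-0.307i)(0.637) = 0, so the state is separable.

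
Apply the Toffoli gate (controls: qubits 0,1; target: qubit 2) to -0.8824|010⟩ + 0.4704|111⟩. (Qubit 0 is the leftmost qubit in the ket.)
-0.8824|010⟩ + 0.4704|110⟩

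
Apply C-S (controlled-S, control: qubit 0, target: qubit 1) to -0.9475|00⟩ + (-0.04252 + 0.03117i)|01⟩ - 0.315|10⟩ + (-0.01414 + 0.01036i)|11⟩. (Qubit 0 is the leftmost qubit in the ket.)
-0.9475|00⟩ + (-0.04252 + 0.03117i)|01⟩ - 0.315|10⟩ + (-0.01036 - 0.01414i)|11⟩

C-S leaves the control-|0⟩ kets |00⟩, |01⟩ unchanged and applies S to qubit 1 on the control-|1⟩ pair (|10⟩, |11⟩).
S = [[1, 0], [0, i]].
With a = amp(|10⟩) = -0.315 and b = amp(|11⟩) = (-0.01414 + 0.01036i):
new amp(|10⟩) = (1)·a = -0.315
new amp(|11⟩) = (i)·b = (-0.01036 - 0.01414i)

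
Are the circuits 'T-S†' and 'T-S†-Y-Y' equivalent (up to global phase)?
Yes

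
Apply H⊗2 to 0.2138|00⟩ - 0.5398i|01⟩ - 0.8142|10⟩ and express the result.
(-0.3002 - 0.2699i)|00⟩ + (-0.3002 + 0.2699i)|01⟩ + (0.514 - 0.2699i)|10⟩ + (0.514 + 0.2699i)|11⟩

H⊗2 gives amp(|y⟩) = (1/2) Σ_x (−1)^(x·y) amp(|x⟩), where x·y is the number of positions in which both x and y have a 1.
|00⟩: (0.2138 - 0.5398i - 0.8142)/2 = (-0.3002 - 0.2699i)
|01⟩: (0.2138 + 0.5398i - 0.8142)/2 = (-0.3002 + 0.2699i)
|10⟩: (0.2138 - 0.5398i + 0.8142)/2 = (0.514 - 0.2699i)
|11⟩: (0.2138 + 0.5398i + 0.8142)/2 = (0.514 + 0.2699i)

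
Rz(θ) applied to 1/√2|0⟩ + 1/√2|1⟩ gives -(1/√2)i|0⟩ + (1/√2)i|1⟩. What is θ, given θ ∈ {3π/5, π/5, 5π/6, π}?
π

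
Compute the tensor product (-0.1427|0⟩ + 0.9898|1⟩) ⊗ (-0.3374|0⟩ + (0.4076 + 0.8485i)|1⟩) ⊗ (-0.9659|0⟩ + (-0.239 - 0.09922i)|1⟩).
-0.04651|000⟩ + (-0.01151 - 0.004777i)|001⟩ + (0.05618 + 0.117i)|010⟩ + (0.001888 + 0.03471i)|011⟩ + 0.3226|100⟩ + (0.07982 + 0.03314i)|101⟩ + (-0.3897 - 0.8112i)|110⟩ + (-0.01309 - 0.2408i)|111⟩

amp(|b₁b₂…⟩) = product of the factor amplitudes for bits b₁, b₂, …; only kets whose every factor amplitude is nonzero survive.
|000⟩: (-0.1427)(-0.3374)(-0.9659) = -0.04651
|001⟩: (-0.1427)(-0.3374)(-0.239 - 0.09922i) = (-0.01151 - 0.004777i)
|010⟩: (-0.1427)(0.4076 + 0.8485i)(-0.9659) = (0.05618 + 0.117i)
|011⟩: (-0.1427)(0.4076 + 0.8485i)(-0.239 - 0.09922i) = (0.001888 + 0.03471i)
|100⟩: (0.9898)(-0.3374)(-0.9659) = 0.3226
|101⟩: (0.9898)(-0.3374)(-0.239 - 0.09922i) = (0.07982 + 0.03314i)
|110⟩: (0.9898)(0.4076 + 0.8485i)(-0.9659) = (-0.3897 - 0.8112i)
|111⟩: (0.9898)(0.4076 + 0.8485i)(-0.239 - 0.09922i) = (-0.01309 - 0.2408i)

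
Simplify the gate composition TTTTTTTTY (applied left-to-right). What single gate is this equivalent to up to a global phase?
Y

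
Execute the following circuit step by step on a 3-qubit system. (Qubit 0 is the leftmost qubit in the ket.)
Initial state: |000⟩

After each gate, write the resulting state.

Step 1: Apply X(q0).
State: |100⟩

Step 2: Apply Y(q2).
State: i|101⟩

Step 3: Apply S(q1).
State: i|101⟩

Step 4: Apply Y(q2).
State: |100⟩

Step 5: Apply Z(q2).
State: |100⟩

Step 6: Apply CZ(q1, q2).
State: |100⟩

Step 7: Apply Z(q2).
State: |100⟩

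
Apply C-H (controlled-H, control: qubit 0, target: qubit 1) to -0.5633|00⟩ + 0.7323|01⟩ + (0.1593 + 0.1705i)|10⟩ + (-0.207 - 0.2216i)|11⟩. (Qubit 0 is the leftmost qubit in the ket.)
-0.5633|00⟩ + 0.7323|01⟩ + (-0.03373 - 0.03613i)|10⟩ + (0.259 + 0.2773i)|11⟩

C-H leaves the control-|0⟩ kets |00⟩, |01⟩ unchanged and applies H to qubit 1 on the control-|1⟩ pair (|10⟩, |11⟩).
H = [[1/√2, 1/√2], [1/√2, -1/√2]].
With a = amp(|10⟩) = (0.1593 + 0.1705i) and b = amp(|11⟩) = (-0.207 - 0.2216i):
new amp(|10⟩) = (1/√2)·a + (1/√2)·b = (-0.03373 - 0.03613i)
new amp(|11⟩) = (1/√2)·a + (-1/√2)·b = (0.259 + 0.2773i)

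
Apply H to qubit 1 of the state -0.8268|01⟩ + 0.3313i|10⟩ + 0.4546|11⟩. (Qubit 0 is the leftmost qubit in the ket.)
-0.5846|00⟩ + 0.5846|01⟩ + (0.3215 + 0.2343i)|10⟩ + (-0.3215 + 0.2343i)|11⟩

H on qubit 1 mixes each pair of kets that differ only in qubit 1: amplitudes (a, b) of (|…0…⟩, |…1…⟩) become ((a + b)/√2, (a − b)/√2). Kets absent from the input have amplitude 0.
(|00⟩, |01⟩): (a, b) = (0, -0.8268) → (-0.5846, 0.5846)
(|10⟩, |11⟩): (a, b) = (0.3313i, 0.4546) → ((0.3215 + 0.2343i), (-0.3215 + 0.2343i))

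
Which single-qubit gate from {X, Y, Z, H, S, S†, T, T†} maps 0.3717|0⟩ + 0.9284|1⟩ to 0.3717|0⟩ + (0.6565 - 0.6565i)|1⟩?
T†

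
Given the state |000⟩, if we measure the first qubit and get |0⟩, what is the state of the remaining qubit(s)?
|00⟩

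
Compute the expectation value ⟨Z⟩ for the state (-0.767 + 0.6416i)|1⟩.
-0.9999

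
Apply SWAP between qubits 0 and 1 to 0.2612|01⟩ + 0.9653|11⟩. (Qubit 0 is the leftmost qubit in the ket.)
0.2612|10⟩ + 0.9653|11⟩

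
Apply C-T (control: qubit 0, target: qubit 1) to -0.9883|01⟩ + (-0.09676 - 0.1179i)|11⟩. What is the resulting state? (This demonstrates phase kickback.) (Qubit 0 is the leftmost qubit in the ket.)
-0.9883|01⟩ + (0.01495 - 0.1518i)|11⟩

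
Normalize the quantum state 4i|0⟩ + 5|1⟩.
0.6247i|0⟩ + 0.7809|1⟩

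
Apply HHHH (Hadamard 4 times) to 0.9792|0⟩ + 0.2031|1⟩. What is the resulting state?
0.9792|0⟩ + 0.2031|1⟩

H² = I, so an even number of Hadamards cancels: H^4 = I and the state is unchanged.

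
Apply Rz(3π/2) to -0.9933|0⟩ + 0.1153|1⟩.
(0.7024 + 0.7024i)|0⟩ + (-0.08153 + 0.08153i)|1⟩

Rz(3π/2) = [[e^(−iθ/2), 0], [0, e^(iθ/2)]] with e^(±iθ/2) = cos(θ/2) ± i·sin(θ/2); θ = 3π/2, cos(θ/2) ≈ -0.707107, sin(θ/2) ≈ 0.707107.
With a = amp(|0⟩) = -0.9933 and b = amp(|1⟩) = 0.1153:
new amp(|0⟩) = (-0.707107 - 0.707107i)·a = (0.7024 + 0.7024i)
new amp(|1⟩) = (-0.707107 + 0.707107i)·b = (-0.08153 + 0.08153i)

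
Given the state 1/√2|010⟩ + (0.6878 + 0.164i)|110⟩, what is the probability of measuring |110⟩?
0.5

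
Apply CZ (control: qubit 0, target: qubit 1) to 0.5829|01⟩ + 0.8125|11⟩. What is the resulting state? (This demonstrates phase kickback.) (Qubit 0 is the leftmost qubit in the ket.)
0.5829|01⟩ - 0.8125|11⟩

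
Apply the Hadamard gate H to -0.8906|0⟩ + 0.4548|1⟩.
-0.3082|0⟩ - 0.9513|1⟩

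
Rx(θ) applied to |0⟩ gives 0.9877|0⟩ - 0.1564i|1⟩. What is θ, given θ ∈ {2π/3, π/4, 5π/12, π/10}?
π/10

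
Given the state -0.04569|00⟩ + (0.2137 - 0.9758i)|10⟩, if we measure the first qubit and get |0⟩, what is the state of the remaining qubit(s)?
-|0⟩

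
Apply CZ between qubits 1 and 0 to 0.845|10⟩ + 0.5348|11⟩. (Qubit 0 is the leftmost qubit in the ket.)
0.845|10⟩ - 0.5348|11⟩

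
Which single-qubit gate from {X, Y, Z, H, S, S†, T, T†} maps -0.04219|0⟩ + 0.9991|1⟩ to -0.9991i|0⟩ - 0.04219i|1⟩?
Y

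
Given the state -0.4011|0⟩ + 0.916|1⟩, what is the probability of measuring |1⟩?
0.8391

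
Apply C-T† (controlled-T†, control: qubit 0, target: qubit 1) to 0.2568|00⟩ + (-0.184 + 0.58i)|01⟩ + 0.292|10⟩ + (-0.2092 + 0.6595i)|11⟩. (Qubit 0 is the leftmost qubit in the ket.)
0.2568|00⟩ + (-0.184 + 0.58i)|01⟩ + 0.292|10⟩ + (0.3184 + 0.6143i)|11⟩

C-T† leaves the control-|0⟩ kets |00⟩, |01⟩ unchanged and applies T† to qubit 1 on the control-|1⟩ pair (|10⟩, |11⟩).
T† = [[1, 0], [0, (1/√2 - (1/√2)i)]].
With a = amp(|10⟩) = 0.292 and b = amp(|11⟩) = (-0.2092 + 0.6595i):
new amp(|10⟩) = (1)·a = 0.292
new amp(|11⟩) = (1/√2 - (1/√2)i)·b = (0.3184 + 0.6143i)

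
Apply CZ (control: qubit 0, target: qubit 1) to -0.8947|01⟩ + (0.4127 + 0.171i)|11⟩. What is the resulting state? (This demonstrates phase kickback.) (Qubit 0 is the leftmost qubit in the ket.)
-0.8947|01⟩ + (-0.4127 - 0.171i)|11⟩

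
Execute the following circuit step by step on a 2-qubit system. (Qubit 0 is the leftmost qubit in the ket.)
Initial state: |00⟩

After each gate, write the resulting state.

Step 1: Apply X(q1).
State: |01⟩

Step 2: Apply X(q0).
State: |11⟩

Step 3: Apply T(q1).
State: (1/√2 + (1/√2)i)|11⟩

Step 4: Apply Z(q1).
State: (-1/√2 - (1/√2)i)|11⟩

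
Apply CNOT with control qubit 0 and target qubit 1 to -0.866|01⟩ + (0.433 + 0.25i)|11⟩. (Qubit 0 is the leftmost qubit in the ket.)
-0.866|01⟩ + (0.433 + 0.25i)|10⟩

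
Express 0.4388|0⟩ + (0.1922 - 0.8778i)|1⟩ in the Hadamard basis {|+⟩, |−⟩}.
(0.4462 - 0.6207i)|+⟩ + (0.1744 + 0.6207i)|−⟩

With |ψ⟩ = α|0⟩ + β|1⟩, the Hadamard-basis coefficients are ⟨+|ψ⟩ = (α + β)/√2 and ⟨−|ψ⟩ = (α − β)/√2.
Here α = 0.4388, β = (0.1922 - 0.8778i): (α + β)/√2 = (0.4462 - 0.6207i), (α − β)/√2 = (0.1744 + 0.6207i).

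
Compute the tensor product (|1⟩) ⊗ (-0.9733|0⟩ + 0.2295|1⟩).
-0.9733|10⟩ + 0.2295|11⟩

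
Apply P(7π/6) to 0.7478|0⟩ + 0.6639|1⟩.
0.7478|0⟩ + (-0.575 - 0.332i)|1⟩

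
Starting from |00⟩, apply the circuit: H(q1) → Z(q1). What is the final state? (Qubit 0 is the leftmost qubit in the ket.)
1/√2|00⟩ - 1/√2|01⟩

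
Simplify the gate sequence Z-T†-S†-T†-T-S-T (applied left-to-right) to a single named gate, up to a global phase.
Z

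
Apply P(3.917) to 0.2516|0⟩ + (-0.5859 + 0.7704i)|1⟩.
0.2516|0⟩ + (0.9577 - 0.14i)|1⟩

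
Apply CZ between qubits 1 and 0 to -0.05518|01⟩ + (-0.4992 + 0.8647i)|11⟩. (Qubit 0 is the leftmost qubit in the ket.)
-0.05518|01⟩ + (0.4992 - 0.8647i)|11⟩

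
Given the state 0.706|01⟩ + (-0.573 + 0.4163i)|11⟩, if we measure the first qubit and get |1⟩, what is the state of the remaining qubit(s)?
(-0.809 + 0.5878i)|1⟩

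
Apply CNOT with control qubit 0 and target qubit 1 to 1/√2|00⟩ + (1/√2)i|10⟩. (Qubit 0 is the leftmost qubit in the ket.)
1/√2|00⟩ + (1/√2)i|11⟩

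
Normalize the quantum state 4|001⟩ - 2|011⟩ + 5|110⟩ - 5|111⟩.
0.4781|001⟩ - 0.239|011⟩ + 0.5976|110⟩ - 0.5976|111⟩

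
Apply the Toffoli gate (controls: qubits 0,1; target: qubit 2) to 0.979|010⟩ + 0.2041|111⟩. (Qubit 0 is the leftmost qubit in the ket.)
0.979|010⟩ + 0.2041|110⟩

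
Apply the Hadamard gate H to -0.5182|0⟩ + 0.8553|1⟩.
0.2384|0⟩ - 0.9712|1⟩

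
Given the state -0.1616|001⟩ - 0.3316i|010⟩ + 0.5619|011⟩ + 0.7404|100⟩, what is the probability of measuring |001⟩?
0.02611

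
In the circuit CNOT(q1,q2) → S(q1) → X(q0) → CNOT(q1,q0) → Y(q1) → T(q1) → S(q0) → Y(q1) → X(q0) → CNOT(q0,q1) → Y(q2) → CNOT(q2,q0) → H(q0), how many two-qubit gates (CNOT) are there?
4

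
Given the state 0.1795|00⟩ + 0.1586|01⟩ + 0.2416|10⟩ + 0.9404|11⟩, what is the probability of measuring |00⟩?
0.03222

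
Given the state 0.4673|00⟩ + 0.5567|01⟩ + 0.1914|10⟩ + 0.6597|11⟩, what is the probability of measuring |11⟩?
0.4352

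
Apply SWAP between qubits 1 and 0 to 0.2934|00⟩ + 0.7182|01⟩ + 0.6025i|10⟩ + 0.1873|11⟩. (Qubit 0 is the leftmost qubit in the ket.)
0.2934|00⟩ + 0.6025i|01⟩ + 0.7182|10⟩ + 0.1873|11⟩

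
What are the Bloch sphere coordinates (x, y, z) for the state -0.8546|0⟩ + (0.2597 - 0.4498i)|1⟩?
(-0.4439, 0.7688, 0.4606)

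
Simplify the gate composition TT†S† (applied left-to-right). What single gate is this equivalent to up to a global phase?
S†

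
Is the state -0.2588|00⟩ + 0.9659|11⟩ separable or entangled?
Entangled

Writing the state as a|00⟩ + b|01⟩ + c|10⟩ + d|11⟩, it is a product state iff ad − bc = 0.
Here (a, b, c, d) = (-0.2588, 0, 0, 0.9659): ad − bc = (-0.2588)(0.9659) − (0)(0) = -0.25 ≠ 0, so the state is entangled.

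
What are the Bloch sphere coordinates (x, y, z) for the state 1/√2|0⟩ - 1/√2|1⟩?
(-1, 0, 0)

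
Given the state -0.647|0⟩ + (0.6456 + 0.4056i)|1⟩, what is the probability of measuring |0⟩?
0.4186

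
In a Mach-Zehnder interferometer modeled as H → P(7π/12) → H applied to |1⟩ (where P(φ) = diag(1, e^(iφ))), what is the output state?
(0.6294 - 0.483i)|0⟩ + (0.3706 + 0.483i)|1⟩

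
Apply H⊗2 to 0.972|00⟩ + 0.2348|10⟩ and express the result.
0.6034|00⟩ + 0.6034|01⟩ + 0.3686|10⟩ + 0.3686|11⟩

H⊗2 gives amp(|y⟩) = (1/2) Σ_x (−1)^(x·y) amp(|x⟩), where x·y is the number of positions in which both x and y have a 1.
|00⟩: (0.972 + 0.2348)/2 = 0.6034
|01⟩: (0.972 + 0.2348)/2 = 0.6034
|10⟩: (0.972 - 0.2348)/2 = 0.3686
|11⟩: (0.972 - 0.2348)/2 = 0.3686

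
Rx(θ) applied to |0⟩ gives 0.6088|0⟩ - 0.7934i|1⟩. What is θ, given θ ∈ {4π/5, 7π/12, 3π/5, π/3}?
7π/12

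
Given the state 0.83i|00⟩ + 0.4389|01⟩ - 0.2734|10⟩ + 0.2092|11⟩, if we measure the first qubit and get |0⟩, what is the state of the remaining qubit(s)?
0.884i|0⟩ + 0.4675|1⟩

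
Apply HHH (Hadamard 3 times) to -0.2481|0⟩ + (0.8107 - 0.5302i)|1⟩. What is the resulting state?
(0.3978 - 0.3749i)|0⟩ + (-0.7487 + 0.3749i)|1⟩

H² = I, so H^3 = H: a single Hadamard. With (a, b) = (-0.2481, (0.8107 - 0.5302i)), H gives ((a + b)/√2, (a − b)/√2) = ((0.3978 - 0.3749i), (-0.7487 + 0.3749i)).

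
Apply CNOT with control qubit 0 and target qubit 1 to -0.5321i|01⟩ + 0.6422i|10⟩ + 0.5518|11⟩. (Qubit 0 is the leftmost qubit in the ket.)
-0.5321i|01⟩ + 0.5518|10⟩ + 0.6422i|11⟩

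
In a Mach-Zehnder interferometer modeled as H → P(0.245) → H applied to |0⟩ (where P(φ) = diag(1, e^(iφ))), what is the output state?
(0.9851 + 0.1213i)|0⟩ + (0.01493 - 0.1213i)|1⟩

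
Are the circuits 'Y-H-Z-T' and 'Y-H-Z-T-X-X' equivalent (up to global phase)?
Yes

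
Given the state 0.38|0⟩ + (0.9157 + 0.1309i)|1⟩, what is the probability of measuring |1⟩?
0.8556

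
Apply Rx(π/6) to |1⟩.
-0.2588i|0⟩ + 0.9659|1⟩

Rx(π/6) = [[cos(θ/2), −i·sin(θ/2)], [−i·sin(θ/2), cos(θ/2)]]; θ = π/6, cos(θ/2) ≈ 0.965926, sin(θ/2) ≈ 0.258819.
With a = amp(|0⟩) = 0 and b = amp(|1⟩) = 1:
new amp(|0⟩) = (0.965926)·a + (-0.258819i)·b = -0.2588i
new amp(|1⟩) = (-0.258819i)·a + (0.965926)·b = 0.9659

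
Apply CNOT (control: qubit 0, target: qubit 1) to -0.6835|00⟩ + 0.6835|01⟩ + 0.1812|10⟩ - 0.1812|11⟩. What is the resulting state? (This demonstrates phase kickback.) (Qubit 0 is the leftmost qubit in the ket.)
-0.6835|00⟩ + 0.6835|01⟩ - 0.1812|10⟩ + 0.1812|11⟩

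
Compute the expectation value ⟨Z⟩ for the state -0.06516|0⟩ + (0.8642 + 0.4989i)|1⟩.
-0.9915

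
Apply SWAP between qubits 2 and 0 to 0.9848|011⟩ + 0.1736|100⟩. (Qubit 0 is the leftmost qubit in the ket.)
0.1736|001⟩ + 0.9848|110⟩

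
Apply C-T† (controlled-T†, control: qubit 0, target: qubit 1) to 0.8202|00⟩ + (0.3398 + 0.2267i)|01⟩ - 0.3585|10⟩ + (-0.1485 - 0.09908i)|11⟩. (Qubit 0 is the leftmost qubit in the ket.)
0.8202|00⟩ + (0.3398 + 0.2267i)|01⟩ - 0.3585|10⟩ + (-0.1751 + 0.03495i)|11⟩

C-T† leaves the control-|0⟩ kets |00⟩, |01⟩ unchanged and applies T† to qubit 1 on the control-|1⟩ pair (|10⟩, |11⟩).
T† = [[1, 0], [0, (1/√2 - (1/√2)i)]].
With a = amp(|10⟩) = -0.3585 and b = amp(|11⟩) = (-0.1485 - 0.09908i):
new amp(|10⟩) = (1)·a = -0.3585
new amp(|11⟩) = (1/√2 - (1/√2)i)·b = (-0.1751 + 0.03495i)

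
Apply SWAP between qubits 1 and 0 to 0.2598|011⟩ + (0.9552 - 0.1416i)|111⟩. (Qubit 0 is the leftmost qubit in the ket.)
0.2598|101⟩ + (0.9552 - 0.1416i)|111⟩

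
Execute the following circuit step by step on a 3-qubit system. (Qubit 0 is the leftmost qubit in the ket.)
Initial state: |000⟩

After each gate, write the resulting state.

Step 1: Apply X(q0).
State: |100⟩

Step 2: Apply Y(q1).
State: i|110⟩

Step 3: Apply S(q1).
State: -|110⟩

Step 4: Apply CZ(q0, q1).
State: |110⟩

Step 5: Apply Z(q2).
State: |110⟩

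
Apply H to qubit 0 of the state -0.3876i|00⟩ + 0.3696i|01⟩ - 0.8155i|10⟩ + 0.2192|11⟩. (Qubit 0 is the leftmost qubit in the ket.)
-0.8507i|00⟩ + (0.155 + 0.2613i)|01⟩ + 0.3026i|10⟩ + (-0.155 + 0.2613i)|11⟩

H on qubit 0 mixes each pair of kets that differ only in qubit 0: amplitudes (a, b) of (|…0…⟩, |…1…⟩) become ((a + b)/√2, (a − b)/√2). Kets absent from the input have amplitude 0.
(|00⟩, |10⟩): (a, b) = (-0.3876i, -0.8155i) → (-0.8507i, 0.3026i)
(|01⟩, |11⟩): (a, b) = (0.3696i, 0.2192) → ((0.155 + 0.2613i), (-0.155 + 0.2613i))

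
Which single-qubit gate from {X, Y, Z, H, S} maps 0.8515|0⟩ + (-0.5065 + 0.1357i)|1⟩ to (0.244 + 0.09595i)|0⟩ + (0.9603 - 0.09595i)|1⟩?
H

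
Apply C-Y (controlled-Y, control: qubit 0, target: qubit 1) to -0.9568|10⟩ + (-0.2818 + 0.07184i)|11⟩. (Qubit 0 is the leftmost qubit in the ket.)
(0.07184 + 0.2818i)|10⟩ - 0.9568i|11⟩

C-Y leaves the control-|0⟩ kets |00⟩, |01⟩ unchanged and applies Y to qubit 1 on the control-|1⟩ pair (|10⟩, |11⟩).
Y = [[0, -i], [i, 0]].
With a = amp(|10⟩) = -0.9568 and b = amp(|11⟩) = (-0.2818 + 0.07184i):
new amp(|10⟩) = (-i)·b = (0.07184 + 0.2818i)
new amp(|11⟩) = (i)·a = -0.9568i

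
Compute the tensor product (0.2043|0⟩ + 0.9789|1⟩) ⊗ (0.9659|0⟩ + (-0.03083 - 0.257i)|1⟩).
0.1973|00⟩ + (-0.006299 - 0.05251i)|01⟩ + 0.9455|10⟩ + (-0.03018 - 0.2516i)|11⟩

amp(|b₁b₂…⟩) = product of the factor amplitudes for bits b₁, b₂, …; only kets whose every factor amplitude is nonzero survive.
|00⟩: (0.2043)(0.9659) = 0.1973
|01⟩: (0.2043)(-0.03083 - 0.257i) = (-0.006299 - 0.05251i)
|10⟩: (0.9789)(0.9659) = 0.9455
|11⟩: (0.9789)(-0.03083 - 0.257i) = (-0.03018 - 0.2516i)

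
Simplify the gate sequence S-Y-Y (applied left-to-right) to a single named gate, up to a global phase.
S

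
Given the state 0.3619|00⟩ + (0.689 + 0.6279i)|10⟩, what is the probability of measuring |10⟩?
0.869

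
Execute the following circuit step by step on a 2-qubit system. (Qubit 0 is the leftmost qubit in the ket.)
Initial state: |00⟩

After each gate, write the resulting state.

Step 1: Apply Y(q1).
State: i|01⟩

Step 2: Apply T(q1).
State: (-1/√2 + (1/√2)i)|01⟩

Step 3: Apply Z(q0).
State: (-1/√2 + (1/√2)i)|01⟩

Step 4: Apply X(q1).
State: (-1/√2 + (1/√2)i)|00⟩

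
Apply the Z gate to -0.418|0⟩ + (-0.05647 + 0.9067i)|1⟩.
-0.418|0⟩ + (0.05647 - 0.9067i)|1⟩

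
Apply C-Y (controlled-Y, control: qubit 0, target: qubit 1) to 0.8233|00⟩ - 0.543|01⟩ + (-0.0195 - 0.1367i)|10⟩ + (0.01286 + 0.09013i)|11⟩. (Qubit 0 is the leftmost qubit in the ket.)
0.8233|00⟩ - 0.543|01⟩ + (0.09013 - 0.01286i)|10⟩ + (0.1367 - 0.0195i)|11⟩

C-Y leaves the control-|0⟩ kets |00⟩, |01⟩ unchanged and applies Y to qubit 1 on the control-|1⟩ pair (|10⟩, |11⟩).
Y = [[0, -i], [i, 0]].
With a = amp(|10⟩) = (-0.0195 - 0.1367i) and b = amp(|11⟩) = (0.01286 + 0.09013i):
new amp(|10⟩) = (-i)·b = (0.09013 - 0.01286i)
new amp(|11⟩) = (i)·a = (0.1367 - 0.0195i)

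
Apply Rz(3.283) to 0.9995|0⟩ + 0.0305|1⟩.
(-0.07061 - 0.997i)|0⟩ + (-0.002155 + 0.03042i)|1⟩

Rz(3.283) = [[e^(−iθ/2), 0], [0, e^(iθ/2)]] with e^(±iθ/2) = cos(θ/2) ± i·sin(θ/2); θ = 3.283, cos(θ/2) ≈ -0.0706448, sin(θ/2) ≈ 0.997502.
With a = amp(|0⟩) = 0.9995 and b = amp(|1⟩) = 0.0305:
new amp(|0⟩) = (-0.0706448 - 0.997502i)·a = (-0.07061 - 0.997i)
new amp(|1⟩) = (-0.0706448 + 0.997502i)·b = (-0.002155 + 0.03042i)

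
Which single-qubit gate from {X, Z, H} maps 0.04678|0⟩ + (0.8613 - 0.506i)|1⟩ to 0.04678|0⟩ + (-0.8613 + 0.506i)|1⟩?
Z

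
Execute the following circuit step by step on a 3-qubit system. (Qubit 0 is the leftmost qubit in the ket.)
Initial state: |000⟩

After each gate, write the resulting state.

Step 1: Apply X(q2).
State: |001⟩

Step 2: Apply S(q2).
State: i|001⟩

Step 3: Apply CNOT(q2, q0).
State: i|101⟩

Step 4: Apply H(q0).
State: (1/√2)i|001⟩ - (1/√2)i|101⟩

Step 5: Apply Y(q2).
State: 1/√2|000⟩ - 1/√2|100⟩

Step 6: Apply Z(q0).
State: 1/√2|000⟩ + 1/√2|100⟩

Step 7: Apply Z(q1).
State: 1/√2|000⟩ + 1/√2|100⟩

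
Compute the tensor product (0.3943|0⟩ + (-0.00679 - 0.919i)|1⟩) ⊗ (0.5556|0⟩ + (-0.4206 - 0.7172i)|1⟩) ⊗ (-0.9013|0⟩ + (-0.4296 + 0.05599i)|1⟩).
-0.1975|000⟩ + (-0.09411 + 0.01227i)|001⟩ + (0.1495 + 0.2549i)|010⟩ + (0.08708 + 0.1122i)|011⟩ + (0.0034 + 0.4602i)|100⟩ + (0.03021 + 0.2191i)|101⟩ + (0.5915 - 0.3528i)|110⟩ + (0.26 - 0.2049i)|111⟩

amp(|b₁b₂…⟩) = product of the factor amplitudes for bits b₁, b₂, …; only kets whose every factor amplitude is nonzero survive.
|000⟩: (0.3943)(0.5556)(-0.9013) = -0.1975
|001⟩: (0.3943)(0.5556)(-0.4296 + 0.05599i) = (-0.09411 + 0.01227i)
|010⟩: (0.3943)(-0.4206 - 0.7172i)(-0.9013) = (0.1495 + 0.2549i)
|011⟩: (0.3943)(-0.4206 - 0.7172i)(-0.4296 + 0.05599i) = (0.08708 + 0.1122i)
|100⟩: (-0.00679 - 0.919i)(0.5556)(-0.9013) = (0.0034 + 0.4602i)
|101⟩: (-0.00679 - 0.919i)(0.5556)(-0.4296 + 0.05599i) = (0.03021 + 0.2191i)
|110⟩: (-0.00679 - 0.919i)(-0.4206 - 0.7172i)(-0.9013) = (0.5915 - 0.3528i)
|111⟩: (-0.00679 - 0.919i)(-0.4206 - 0.7172i)(-0.4296 + 0.05599i) = (0.26 - 0.2049i)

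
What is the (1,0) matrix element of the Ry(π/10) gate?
0.1564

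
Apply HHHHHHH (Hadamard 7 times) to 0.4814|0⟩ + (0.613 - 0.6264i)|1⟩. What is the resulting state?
(0.7739 - 0.4429i)|0⟩ + (-0.09306 + 0.4429i)|1⟩

H² = I, so H^7 = H: a single Hadamard. With (a, b) = (0.4814, (0.613 - 0.6264i)), H gives ((a + b)/√2, (a − b)/√2) = ((0.7739 - 0.4429i), (-0.09306 + 0.4429i)).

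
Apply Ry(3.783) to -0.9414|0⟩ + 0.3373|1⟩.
-0.02334|0⟩ - 0.9997|1⟩

Ry(3.783) = [[cos(θ/2), −sin(θ/2)], [sin(θ/2), cos(θ/2)]]; θ = 3.783, cos(θ/2) ≈ -0.315234, sin(θ/2) ≈ 0.949014.
With a = amp(|0⟩) = -0.9414 and b = amp(|1⟩) = 0.3373:
new amp(|0⟩) = (-0.315234)·a + (-0.949014)·b = -0.02334
new amp(|1⟩) = (0.949014)·a + (-0.315234)·b = -0.9997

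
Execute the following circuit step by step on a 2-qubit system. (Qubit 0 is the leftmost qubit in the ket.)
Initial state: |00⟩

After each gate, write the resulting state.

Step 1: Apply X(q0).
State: |10⟩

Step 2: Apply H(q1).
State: 1/√2|10⟩ + 1/√2|11⟩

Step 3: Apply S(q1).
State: 1/√2|10⟩ + (1/√2)i|11⟩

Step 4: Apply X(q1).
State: (1/√2)i|10⟩ + 1/√2|11⟩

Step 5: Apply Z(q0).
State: -(1/√2)i|10⟩ - 1/√2|11⟩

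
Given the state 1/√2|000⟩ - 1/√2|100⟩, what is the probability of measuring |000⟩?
1/2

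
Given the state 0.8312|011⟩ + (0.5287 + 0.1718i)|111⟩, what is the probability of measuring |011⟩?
0.6909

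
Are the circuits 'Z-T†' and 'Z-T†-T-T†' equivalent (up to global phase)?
Yes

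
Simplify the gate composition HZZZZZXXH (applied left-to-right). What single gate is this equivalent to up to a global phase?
X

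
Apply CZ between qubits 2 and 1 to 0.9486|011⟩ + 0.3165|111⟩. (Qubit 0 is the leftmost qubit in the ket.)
-0.9486|011⟩ - 0.3165|111⟩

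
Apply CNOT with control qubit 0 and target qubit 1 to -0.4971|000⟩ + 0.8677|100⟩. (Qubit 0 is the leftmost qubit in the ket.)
-0.4971|000⟩ + 0.8677|110⟩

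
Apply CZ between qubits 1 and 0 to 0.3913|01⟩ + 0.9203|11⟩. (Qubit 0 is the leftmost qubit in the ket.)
0.3913|01⟩ - 0.9203|11⟩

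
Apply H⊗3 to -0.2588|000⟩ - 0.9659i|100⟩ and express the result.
(-0.0915 - 0.3415i)|000⟩ + (-0.0915 - 0.3415i)|001⟩ + (-0.0915 - 0.3415i)|010⟩ + (-0.0915 - 0.3415i)|011⟩ + (-0.0915 + 0.3415i)|100⟩ + (-0.0915 + 0.3415i)|101⟩ + (-0.0915 + 0.3415i)|110⟩ + (-0.0915 + 0.3415i)|111⟩

H⊗3 gives amp(|y⟩) = (1/2√2) Σ_x (−1)^(x·y) amp(|x⟩), where x·y is the number of positions in which both x and y have a 1.
|000⟩: (-0.2588 - 0.9659i)/(2√2) = (-0.0915 - 0.3415i)
|001⟩: (-0.2588 - 0.9659i)/(2√2) = (-0.0915 - 0.3415i)
|010⟩: (-0.2588 - 0.9659i)/(2√2) = (-0.0915 - 0.3415i)
|011⟩: (-0.2588 - 0.9659i)/(2√2) = (-0.0915 - 0.3415i)
|100⟩: (-0.2588 + 0.9659i)/(2√2) = (-0.0915 + 0.3415i)
|101⟩: (-0.2588 + 0.9659i)/(2√2) = (-0.0915 + 0.3415i)
|110⟩: (-0.2588 + 0.9659i)/(2√2) = (-0.0915 + 0.3415i)
|111⟩: (-0.2588 + 0.9659i)/(2√2) = (-0.0915 + 0.3415i)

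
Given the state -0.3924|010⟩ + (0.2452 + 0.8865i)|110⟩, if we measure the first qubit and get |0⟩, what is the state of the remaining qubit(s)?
-|10⟩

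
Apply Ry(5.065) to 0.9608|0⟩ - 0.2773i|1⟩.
(-0.788 + 0.1586i)|0⟩ + (0.5497 + 0.2274i)|1⟩

Ry(5.065) = [[cos(θ/2), −sin(θ/2)], [sin(θ/2), cos(θ/2)]]; θ = 5.065, cos(θ/2) ≈ -0.820167, sin(θ/2) ≈ 0.572124.
With a = amp(|0⟩) = 0.9608 and b = amp(|1⟩) = -0.2773i:
new amp(|0⟩) = (-0.820167)·a + (-0.572124)·b = (-0.788 + 0.1586i)
new amp(|1⟩) = (0.572124)·a + (-0.820167)·b = (0.5497 + 0.2274i)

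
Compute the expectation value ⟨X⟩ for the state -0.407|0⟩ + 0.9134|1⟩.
-0.7435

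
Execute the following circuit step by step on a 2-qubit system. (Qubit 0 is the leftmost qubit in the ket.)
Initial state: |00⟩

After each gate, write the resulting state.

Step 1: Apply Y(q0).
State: i|10⟩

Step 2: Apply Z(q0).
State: -i|10⟩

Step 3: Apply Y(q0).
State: -|00⟩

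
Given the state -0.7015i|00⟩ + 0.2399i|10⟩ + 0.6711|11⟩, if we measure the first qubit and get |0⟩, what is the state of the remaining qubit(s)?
-i|0⟩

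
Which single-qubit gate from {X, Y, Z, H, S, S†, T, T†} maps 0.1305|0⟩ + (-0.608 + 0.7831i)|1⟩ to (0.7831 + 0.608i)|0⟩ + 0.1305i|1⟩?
Y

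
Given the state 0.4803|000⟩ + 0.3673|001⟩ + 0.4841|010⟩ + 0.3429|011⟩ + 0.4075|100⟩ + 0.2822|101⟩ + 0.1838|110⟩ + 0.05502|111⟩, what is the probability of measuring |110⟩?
0.03378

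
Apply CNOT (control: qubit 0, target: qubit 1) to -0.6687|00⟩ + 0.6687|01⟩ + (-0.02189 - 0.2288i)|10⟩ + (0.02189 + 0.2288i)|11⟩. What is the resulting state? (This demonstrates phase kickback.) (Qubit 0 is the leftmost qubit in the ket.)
-0.6687|00⟩ + 0.6687|01⟩ + (0.02189 + 0.2288i)|10⟩ + (-0.02189 - 0.2288i)|11⟩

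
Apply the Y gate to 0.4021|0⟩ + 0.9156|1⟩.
-0.9156i|0⟩ + 0.4021i|1⟩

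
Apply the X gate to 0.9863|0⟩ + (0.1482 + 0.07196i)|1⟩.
(0.1482 + 0.07196i)|0⟩ + 0.9863|1⟩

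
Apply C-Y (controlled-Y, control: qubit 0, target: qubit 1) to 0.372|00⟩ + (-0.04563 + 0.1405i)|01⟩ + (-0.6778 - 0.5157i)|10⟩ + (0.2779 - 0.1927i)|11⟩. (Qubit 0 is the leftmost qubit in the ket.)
0.372|00⟩ + (-0.04563 + 0.1405i)|01⟩ + (-0.1927 - 0.2779i)|10⟩ + (0.5157 - 0.6778i)|11⟩

C-Y leaves the control-|0⟩ kets |00⟩, |01⟩ unchanged and applies Y to qubit 1 on the control-|1⟩ pair (|10⟩, |11⟩).
Y = [[0, -i], [i, 0]].
With a = amp(|10⟩) = (-0.6778 - 0.5157i) and b = amp(|11⟩) = (0.2779 - 0.1927i):
new amp(|10⟩) = (-i)·b = (-0.1927 - 0.2779i)
new amp(|11⟩) = (i)·a = (0.5157 - 0.6778i)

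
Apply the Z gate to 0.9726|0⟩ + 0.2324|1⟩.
0.9726|0⟩ - 0.2324|1⟩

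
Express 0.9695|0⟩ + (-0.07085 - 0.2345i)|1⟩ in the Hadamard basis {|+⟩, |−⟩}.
(0.6354 - 0.1658i)|+⟩ + (0.7356 + 0.1658i)|−⟩

With |ψ⟩ = α|0⟩ + β|1⟩, the Hadamard-basis coefficients are ⟨+|ψ⟩ = (α + β)/√2 and ⟨−|ψ⟩ = (α − β)/√2.
Here α = 0.9695, β = (-0.07085 - 0.2345i): (α + β)/√2 = (0.6354 - 0.1658i), (α − β)/√2 = (0.7356 + 0.1658i).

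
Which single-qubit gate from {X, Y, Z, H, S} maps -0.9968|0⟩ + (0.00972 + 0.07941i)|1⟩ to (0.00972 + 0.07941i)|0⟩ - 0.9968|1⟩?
X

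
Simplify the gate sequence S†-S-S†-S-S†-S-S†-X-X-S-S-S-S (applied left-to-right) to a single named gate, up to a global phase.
S†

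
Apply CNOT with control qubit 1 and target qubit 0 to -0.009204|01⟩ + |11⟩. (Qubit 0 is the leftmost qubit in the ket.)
|01⟩ - 0.009204|11⟩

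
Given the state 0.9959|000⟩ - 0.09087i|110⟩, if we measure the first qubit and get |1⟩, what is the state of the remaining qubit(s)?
-i|10⟩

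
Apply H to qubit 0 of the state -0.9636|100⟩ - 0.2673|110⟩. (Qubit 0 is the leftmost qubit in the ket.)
-0.6814|000⟩ - 0.189|010⟩ + 0.6814|100⟩ + 0.189|110⟩

H on qubit 0 mixes each pair of kets that differ only in qubit 0: amplitudes (a, b) of (|…0…⟩, |…1…⟩) become ((a + b)/√2, (a − b)/√2). Kets absent from the input have amplitude 0.
(|000⟩, |100⟩): (a, b) = (0, -0.9636) → (-0.6814, 0.6814)
(|010⟩, |110⟩): (a, b) = (0, -0.2673) → (-0.189, 0.189)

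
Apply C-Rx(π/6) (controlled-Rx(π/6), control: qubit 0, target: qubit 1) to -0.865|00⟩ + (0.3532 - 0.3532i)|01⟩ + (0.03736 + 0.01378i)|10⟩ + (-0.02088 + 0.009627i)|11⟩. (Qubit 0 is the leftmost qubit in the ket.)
-0.865|00⟩ + (0.3532 - 0.3532i)|01⟩ + (0.03858 + 0.01871i)|10⟩ + (-0.0166 - 0.0003705i)|11⟩

C-Rx(π/6) leaves the control-|0⟩ kets |00⟩, |01⟩ unchanged and applies Rx(π/6) to qubit 1 on the control-|1⟩ pair (|10⟩, |11⟩).
Rx(π/6) = [[cos(θ/2), −i·sin(θ/2)], [−i·sin(θ/2), cos(θ/2)]]; θ = π/6, cos(θ/2) ≈ 0.965926, sin(θ/2) ≈ 0.258819.
With a = amp(|10⟩) = (0.03736 + 0.01378i) and b = amp(|11⟩) = (-0.02088 + 0.009627i):
new amp(|10⟩) = (0.965926)·a + (-0.258819i)·b = (0.03858 + 0.01871i)
new amp(|11⟩) = (-0.258819i)·a + (0.965926)·b = (-0.0166 - 0.0003705i)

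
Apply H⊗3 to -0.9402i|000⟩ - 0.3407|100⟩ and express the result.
(-0.1205 - 0.3324i)|000⟩ + (-0.1205 - 0.3324i)|001⟩ + (-0.1205 - 0.3324i)|010⟩ + (-0.1205 - 0.3324i)|011⟩ + (0.1205 - 0.3324i)|100⟩ + (0.1205 - 0.3324i)|101⟩ + (0.1205 - 0.3324i)|110⟩ + (0.1205 - 0.3324i)|111⟩

H⊗3 gives amp(|y⟩) = (1/2√2) Σ_x (−1)^(x·y) amp(|x⟩), where x·y is the number of positions in which both x and y have a 1.
|000⟩: (-0.9402i - 0.3407)/(2√2) = (-0.1205 - 0.3324i)
|001⟩: (-0.9402i - 0.3407)/(2√2) = (-0.1205 - 0.3324i)
|010⟩: (-0.9402i - 0.3407)/(2√2) = (-0.1205 - 0.3324i)
|011⟩: (-0.9402i - 0.3407)/(2√2) = (-0.1205 - 0.3324i)
|100⟩: (-0.9402i + 0.3407)/(2√2) = (0.1205 - 0.3324i)
|101⟩: (-0.9402i + 0.3407)/(2√2) = (0.1205 - 0.3324i)
|110⟩: (-0.9402i + 0.3407)/(2√2) = (0.1205 - 0.3324i)
|111⟩: (-0.9402i + 0.3407)/(2√2) = (0.1205 - 0.3324i)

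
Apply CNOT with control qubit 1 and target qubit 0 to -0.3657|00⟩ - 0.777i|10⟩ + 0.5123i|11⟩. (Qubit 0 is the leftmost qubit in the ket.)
-0.3657|00⟩ + 0.5123i|01⟩ - 0.777i|10⟩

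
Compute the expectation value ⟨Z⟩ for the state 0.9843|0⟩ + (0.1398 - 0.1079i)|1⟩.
0.9377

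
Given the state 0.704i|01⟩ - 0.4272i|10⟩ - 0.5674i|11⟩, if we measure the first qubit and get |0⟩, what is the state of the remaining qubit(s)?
i|1⟩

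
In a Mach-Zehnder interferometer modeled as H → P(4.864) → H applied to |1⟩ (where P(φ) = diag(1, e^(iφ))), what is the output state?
(0.4245 + 0.4943i)|0⟩ + (0.5755 - 0.4943i)|1⟩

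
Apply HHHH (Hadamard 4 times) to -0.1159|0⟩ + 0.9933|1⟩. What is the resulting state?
-0.1159|0⟩ + 0.9933|1⟩

H² = I, so an even number of Hadamards cancels: H^4 = I and the state is unchanged.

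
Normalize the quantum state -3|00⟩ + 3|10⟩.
-1/√2|00⟩ + 1/√2|10⟩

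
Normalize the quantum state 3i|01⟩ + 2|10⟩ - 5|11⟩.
0.4867i|01⟩ + 0.3244|10⟩ - 0.8111|11⟩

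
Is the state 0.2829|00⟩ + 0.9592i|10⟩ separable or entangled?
Separable

Writing the state as a|00⟩ + b|01⟩ + c|10⟩ + d|11⟩, it is a product state iff ad − bc = 0.
Here (a, b, c, d) = (0.2829, 0, 0.9592i, 0): ad − bc = (0.2829)(0) − (0)(0.9592i) = 0, so the state is separable.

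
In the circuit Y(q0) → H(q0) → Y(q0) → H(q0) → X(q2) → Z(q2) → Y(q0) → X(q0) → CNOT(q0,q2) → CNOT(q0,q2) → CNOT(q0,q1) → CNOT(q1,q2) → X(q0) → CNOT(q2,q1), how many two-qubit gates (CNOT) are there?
5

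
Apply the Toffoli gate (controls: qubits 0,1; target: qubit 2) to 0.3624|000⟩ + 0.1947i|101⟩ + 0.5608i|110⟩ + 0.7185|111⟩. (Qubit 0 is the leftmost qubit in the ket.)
0.3624|000⟩ + 0.1947i|101⟩ + 0.7185|110⟩ + 0.5608i|111⟩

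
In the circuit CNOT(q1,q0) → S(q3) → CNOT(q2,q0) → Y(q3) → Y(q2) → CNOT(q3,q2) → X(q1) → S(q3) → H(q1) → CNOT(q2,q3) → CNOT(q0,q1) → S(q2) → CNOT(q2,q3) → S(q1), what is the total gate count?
14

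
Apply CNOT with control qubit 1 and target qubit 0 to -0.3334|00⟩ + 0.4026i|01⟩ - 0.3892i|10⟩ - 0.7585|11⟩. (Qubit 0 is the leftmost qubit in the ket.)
-0.3334|00⟩ - 0.7585|01⟩ - 0.3892i|10⟩ + 0.4026i|11⟩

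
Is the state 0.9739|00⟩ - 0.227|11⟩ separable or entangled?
Entangled

Writing the state as a|00⟩ + b|01⟩ + c|10⟩ + d|11⟩, it is a product state iff ad − bc = 0.
Here (a, b, c, d) = (0.9739, 0, 0, -0.227): ad − bc = (0.9739)(-0.227) − (0)(0) = -0.2211 ≠ 0, so the state is entangled.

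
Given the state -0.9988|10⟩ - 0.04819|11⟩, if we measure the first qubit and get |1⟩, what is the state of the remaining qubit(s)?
-0.9988|0⟩ - 0.04819|1⟩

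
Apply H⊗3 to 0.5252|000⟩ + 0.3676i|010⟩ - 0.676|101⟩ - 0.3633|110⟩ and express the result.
(-0.1818 + 0.13i)|000⟩ + (0.2962 + 0.13i)|001⟩ + (0.07513 - 0.13i)|010⟩ + (0.5531 - 0.13i)|011⟩ + (0.5531 + 0.13i)|100⟩ + (0.07513 + 0.13i)|101⟩ + (0.2962 - 0.13i)|110⟩ + (-0.1818 - 0.13i)|111⟩

H⊗3 gives amp(|y⟩) = (1/2√2) Σ_x (−1)^(x·y) amp(|x⟩), where x·y is the number of positions in which both x and y have a 1.
|000⟩: (0.5252 + 0.3676i - 0.676 - 0.3633)/(2√2) = (-0.1818 + 0.13i)
|001⟩: (0.5252 + 0.3676i + 0.676 - 0.3633)/(2√2) = (0.2962 + 0.13i)
|010⟩: (0.5252 - 0.3676i - 0.676 + 0.3633)/(2√2) = (0.07513 - 0.13i)
|011⟩: (0.5252 - 0.3676i + 0.676 + 0.3633)/(2√2) = (0.5531 - 0.13i)
|100⟩: (0.5252 + 0.3676i + 0.676 + 0.3633)/(2√2) = (0.5531 + 0.13i)
|101⟩: (0.5252 + 0.3676i - 0.676 + 0.3633)/(2√2) = (0.07513 + 0.13i)
|110⟩: (0.5252 - 0.3676i + 0.676 - 0.3633)/(2√2) = (0.2962 - 0.13i)
|111⟩: (0.5252 - 0.3676i - 0.676 - 0.3633)/(2√2) = (-0.1818 - 0.13i)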